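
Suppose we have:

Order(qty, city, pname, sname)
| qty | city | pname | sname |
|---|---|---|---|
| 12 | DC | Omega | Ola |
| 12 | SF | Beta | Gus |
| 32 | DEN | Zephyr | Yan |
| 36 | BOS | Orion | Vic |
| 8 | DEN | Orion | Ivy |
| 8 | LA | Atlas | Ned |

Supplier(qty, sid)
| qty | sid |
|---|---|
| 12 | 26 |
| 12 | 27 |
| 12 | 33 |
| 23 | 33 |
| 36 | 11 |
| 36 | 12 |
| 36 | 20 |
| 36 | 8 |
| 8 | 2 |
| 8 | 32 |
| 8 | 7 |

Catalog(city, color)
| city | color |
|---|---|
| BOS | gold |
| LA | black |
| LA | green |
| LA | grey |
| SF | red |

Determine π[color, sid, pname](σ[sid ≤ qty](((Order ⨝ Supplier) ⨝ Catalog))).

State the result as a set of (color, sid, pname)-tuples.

{(black, 2, Atlas), (black, 7, Atlas), (gold, 11, Orion), (gold, 12, Orion), (gold, 20, Orion), (gold, 8, Orion), (green, 2, Atlas), (green, 7, Atlas), (grey, 2, Atlas), (grey, 7, Atlas)}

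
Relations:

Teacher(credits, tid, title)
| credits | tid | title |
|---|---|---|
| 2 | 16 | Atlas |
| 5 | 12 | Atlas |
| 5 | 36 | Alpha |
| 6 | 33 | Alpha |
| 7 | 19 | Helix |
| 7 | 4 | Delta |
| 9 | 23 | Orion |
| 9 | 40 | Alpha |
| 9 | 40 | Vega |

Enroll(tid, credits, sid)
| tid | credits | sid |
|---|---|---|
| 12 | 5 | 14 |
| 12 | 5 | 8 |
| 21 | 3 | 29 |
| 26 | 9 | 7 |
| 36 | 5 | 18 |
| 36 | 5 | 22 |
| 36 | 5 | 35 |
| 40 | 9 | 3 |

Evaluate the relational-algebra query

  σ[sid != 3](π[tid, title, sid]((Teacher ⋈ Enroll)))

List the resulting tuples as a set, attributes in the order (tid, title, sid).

Joining Teacher and Enroll on credits, tid yields {(5, 12, Atlas, 14), (5, 12, Atlas, 8), (5, 36, Alpha, 18), (5, 36, Alpha, 22), (5, 36, Alpha, 35), (9, 40, Alpha, 3), (9, 40, Vega, 3)}.
π[tid, title, sid]: project onto (tid, title, sid) → {(12, Atlas, 14), (12, Atlas, 8), (36, Alpha, 18), (36, Alpha, 22), (36, Alpha, 35), (40, Alpha, 3), (40, Vega, 3)}
σ[sid != 3]: keep tuples satisfying sid != 3 → {(12, Atlas, 14), (12, Atlas, 8), (36, Alpha, 18), (36, Alpha, 22), (36, Alpha, 35)}

{(12, Atlas, 14), (12, Atlas, 8), (36, Alpha, 18), (36, Alpha, 22), (36, Alpha, 35)}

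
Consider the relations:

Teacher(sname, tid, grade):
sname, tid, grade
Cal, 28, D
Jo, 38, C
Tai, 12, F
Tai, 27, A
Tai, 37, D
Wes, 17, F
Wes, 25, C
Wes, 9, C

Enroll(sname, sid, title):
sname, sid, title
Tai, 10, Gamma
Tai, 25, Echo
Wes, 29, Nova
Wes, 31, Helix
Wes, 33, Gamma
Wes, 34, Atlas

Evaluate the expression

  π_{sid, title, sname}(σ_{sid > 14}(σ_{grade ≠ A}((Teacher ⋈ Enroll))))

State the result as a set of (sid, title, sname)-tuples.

{(25, Echo, Tai), (29, Nova, Wes), (31, Helix, Wes), (33, Gamma, Wes), (34, Atlas, Wes)}

Teacher ⋈ Enroll (natural join on sname): {(Tai, 12, F, 10, Gamma), (Tai, 12, F, 25, Echo), (Tai, 27, A, 10, Gamma), (Tai, 27, A, 25, Echo), (Tai, 37, D, 10, Gamma), (Tai, 37, D, 25, Echo), (Wes, 17, F, 29, Nova), (Wes, 17, F, 31, Helix), (Wes, 17, F, 33, Gamma), (Wes, 17, F, 34, Atlas), (Wes, 25, C, 29, Nova), (Wes, 25, C, 31, Helix), (Wes, 25, C, 33, Gamma), (Wes, 25, C, 34, Atlas), (Wes, 9, C, 29, Nova), (Wes, 9, C, 31, Helix), (Wes, 9, C, 33, Gamma), (Wes, 9, C, 34, Atlas)}
Filtering on grade ≠ A leaves {(Tai, 12, F, 10, Gamma), (Tai, 12, F, 25, Echo), (Tai, 37, D, 10, Gamma), (Tai, 37, D, 25, Echo), (Wes, 17, F, 29, Nova), (Wes, 17, F, 31, Helix), (Wes, 17, F, 33, Gamma), (Wes, 17, F, 34, Atlas), (Wes, 25, C, 29, Nova), (Wes, 25, C, 31, Helix), (Wes, 25, C, 33, Gamma), (Wes, 25, C, 34, Atlas), (Wes, 9, C, 29, Nova), (Wes, 9, C, 31, Helix), (Wes, 9, C, 33, Gamma), (Wes, 9, C, 34, Atlas)}.
Filtering on sid > 14 leaves {(Tai, 12, F, 25, Echo), (Tai, 37, D, 25, Echo), (Wes, 17, F, 29, Nova), (Wes, 17, F, 31, Helix), (Wes, 17, F, 33, Gamma), (Wes, 17, F, 34, Atlas), (Wes, 25, C, 29, Nova), (Wes, 25, C, 31, Helix), (Wes, 25, C, 33, Gamma), (Wes, 25, C, 34, Atlas), (Wes, 9, C, 29, Nova), (Wes, 9, C, 31, Helix), (Wes, 9, C, 33, Gamma), (Wes, 9, C, 34, Atlas)}.
π_{sid, title, sname} gives {(25, Echo, Tai), (29, Nova, Wes), (31, Helix, Wes), (33, Gamma, Wes), (34, Atlas, Wes)} (9 duplicate(s) eliminated).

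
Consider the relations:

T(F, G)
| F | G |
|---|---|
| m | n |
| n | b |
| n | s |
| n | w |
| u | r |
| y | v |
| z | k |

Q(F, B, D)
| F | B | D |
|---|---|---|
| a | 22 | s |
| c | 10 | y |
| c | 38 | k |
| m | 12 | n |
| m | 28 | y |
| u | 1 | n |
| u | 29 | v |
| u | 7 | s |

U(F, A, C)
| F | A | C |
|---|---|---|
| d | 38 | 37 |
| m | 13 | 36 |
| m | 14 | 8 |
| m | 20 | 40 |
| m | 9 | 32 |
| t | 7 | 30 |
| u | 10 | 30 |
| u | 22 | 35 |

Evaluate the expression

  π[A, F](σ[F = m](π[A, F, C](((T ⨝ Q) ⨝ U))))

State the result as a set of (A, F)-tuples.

T ⋈ Q (natural join on F): {(m, n, 12, n), (m, n, 28, y), (u, r, 1, n), (u, r, 29, v), (u, r, 7, s)}
(T ⨝ Q) ⋈ U (natural join on F): {(m, n, 12, n, 13, 36), (m, n, 12, n, 14, 8), (m, n, 12, n, 20, 40), (m, n, 12, n, 9, 32), (m, n, 28, y, 13, 36), (m, n, 28, y, 14, 8), (m, n, 28, y, 20, 40), (m, n, 28, y, 9, 32), (u, r, 1, n, 10, 30), (u, r, 1, n, 22, 35), (u, r, 29, v, 10, 30), (u, r, 29, v, 22, 35), (u, r, 7, s, 10, 30), (u, r, 7, s, 22, 35)}
π_{A, F, C} gives {(10, u, 30), (13, m, 36), (14, m, 8), (20, m, 40), (22, u, 35), (9, m, 32)} (8 duplicate(s) eliminated).
Filtering on F = m leaves {(13, m, 36), (14, m, 8), (20, m, 40), (9, m, 32)}.
π_{A, F} gives {(13, m), (14, m), (20, m), (9, m)}.

{(13, m), (14, m), (20, m), (9, m)}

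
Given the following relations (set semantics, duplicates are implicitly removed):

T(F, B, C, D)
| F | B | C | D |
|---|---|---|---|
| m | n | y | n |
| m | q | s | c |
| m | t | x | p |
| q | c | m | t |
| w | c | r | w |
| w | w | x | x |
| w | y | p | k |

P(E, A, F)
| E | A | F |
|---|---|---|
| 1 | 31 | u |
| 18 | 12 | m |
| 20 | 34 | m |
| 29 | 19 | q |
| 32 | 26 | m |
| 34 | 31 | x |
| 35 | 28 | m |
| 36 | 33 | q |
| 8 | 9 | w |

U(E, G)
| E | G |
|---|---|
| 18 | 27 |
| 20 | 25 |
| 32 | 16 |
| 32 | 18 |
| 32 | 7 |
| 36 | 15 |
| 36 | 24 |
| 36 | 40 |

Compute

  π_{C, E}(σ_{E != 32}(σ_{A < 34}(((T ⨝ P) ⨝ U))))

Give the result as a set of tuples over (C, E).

Joining T and P on F yields {(m, n, y, n, 18, 12), (m, n, y, n, 20, 34), (m, n, y, n, 32, 26), (m, n, y, n, 35, 28), (m, q, s, c, 18, 12), (m, q, s, c, 20, 34), (m, q, s, c, 32, 26), (m, q, s, c, 35, 28), (m, t, x, p, 18, 12), (m, t, x, p, 20, 34), (m, t, x, p, 32, 26), (m, t, x, p, 35, 28), (q, c, m, t, 29, 19), (q, c, m, t, 36, 33), (w, c, r, w, 8, 9), (w, w, x, x, 8, 9), (w, y, p, k, 8, 9)}.
Joining (T ⨝ P) and U on E yields {(m, n, y, n, 18, 12, 27), (m, n, y, n, 20, 34, 25), (m, n, y, n, 32, 26, 16), (m, n, y, n, 32, 26, 18), (m, n, y, n, 32, 26, 7), (m, q, s, c, 18, 12, 27), (m, q, s, c, 20, 34, 25), (m, q, s, c, 32, 26, 16), (m, q, s, c, 32, 26, 18), (m, q, s, c, 32, 26, 7), (m, t, x, p, 18, 12, 27), (m, t, x, p, 20, 34, 25), (m, t, x, p, 32, 26, 16), (m, t, x, p, 32, 26, 18), (m, t, x, p, 32, 26, 7), (q, c, m, t, 36, 33, 15), (q, c, m, t, 36, 33, 24), (q, c, m, t, 36, 33, 40)}.
σ[A < 34]: keep tuples satisfying A < 34 → {(m, n, y, n, 18, 12, 27), (m, n, y, n, 32, 26, 16), (m, n, y, n, 32, 26, 18), (m, n, y, n, 32, 26, 7), (m, q, s, c, 18, 12, 27), (m, q, s, c, 32, 26, 16), (m, q, s, c, 32, 26, 18), (m, q, s, c, 32, 26, 7), (m, t, x, p, 18, 12, 27), (m, t, x, p, 32, 26, 16), (m, t, x, p, 32, 26, 18), (m, t, x, p, 32, 26, 7), (q, c, m, t, 36, 33, 15), (q, c, m, t, 36, 33, 24), (q, c, m, t, 36, 33, 40)}
σ[E != 32]: keep tuples satisfying E != 32 → {(m, n, y, n, 18, 12, 27), (m, q, s, c, 18, 12, 27), (m, t, x, p, 18, 12, 27), (q, c, m, t, 36, 33, 15), (q, c, m, t, 36, 33, 24), (q, c, m, t, 36, 33, 40)}
π_{C, E} gives {(m, 36), (s, 18), (x, 18), (y, 18)} (2 duplicate(s) eliminated).

{(m, 36), (s, 18), (x, 18), (y, 18)}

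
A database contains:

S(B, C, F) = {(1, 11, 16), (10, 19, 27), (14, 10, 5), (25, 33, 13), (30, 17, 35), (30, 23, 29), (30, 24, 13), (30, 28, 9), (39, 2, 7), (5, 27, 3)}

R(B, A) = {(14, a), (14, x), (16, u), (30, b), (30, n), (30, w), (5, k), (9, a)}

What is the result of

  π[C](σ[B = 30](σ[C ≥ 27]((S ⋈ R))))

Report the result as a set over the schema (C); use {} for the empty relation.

{28}

S ⋈ R (natural join on B): {(14, 10, 5, a), (14, 10, 5, x), (30, 17, 35, b), (30, 17, 35, n), (30, 17, 35, w), (30, 23, 29, b), (30, 23, 29, n), (30, 23, 29, w), (30, 24, 13, b), (30, 24, 13, n), (30, 24, 13, w), (30, 28, 9, b), (30, 28, 9, n), (30, 28, 9, w), (5, 27, 3, k)}
Filtering on C ≥ 27 leaves {(30, 28, 9, b), (30, 28, 9, n), (30, 28, 9, w), (5, 27, 3, k)}.
Filtering on B = 30 leaves {(30, 28, 9, b), (30, 28, 9, n), (30, 28, 9, w)}.
π_{C} gives {28} (2 duplicate(s) eliminated).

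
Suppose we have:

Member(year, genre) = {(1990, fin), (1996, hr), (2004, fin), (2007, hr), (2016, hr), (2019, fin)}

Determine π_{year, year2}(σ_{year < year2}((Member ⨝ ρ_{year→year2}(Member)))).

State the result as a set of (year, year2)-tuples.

ρ[year→year2]: schema becomes (year2, genre); tuples unchanged.
Joining Member and ρ_{year→year2}(Member) on genre yields {(1990, fin, 1990), (1990, fin, 2004), (1990, fin, 2019), (1996, hr, 1996), (1996, hr, 2007), (1996, hr, 2016), (2004, fin, 1990), (2004, fin, 2004), (2004, fin, 2019), (2007, hr, 1996), (2007, hr, 2007), (2007, hr, 2016), (2016, hr, 1996), (2016, hr, 2007), (2016, hr, 2016), (2019, fin, 1990), (2019, fin, 2004), (2019, fin, 2019)}.
Apply σ_{year < year2}; surviving tuples: {(1990, fin, 2004), (1990, fin, 2019), (1996, hr, 2007), (1996, hr, 2016), (2004, fin, 2019), (2007, hr, 2016)}
π[year, year2]: project onto (year, year2) → {(1990, 2004), (1990, 2019), (1996, 2007), (1996, 2016), (2004, 2019), (2007, 2016)}

{(1990, 2004), (1990, 2019), (1996, 2007), (1996, 2016), (2004, 2019), (2007, 2016)}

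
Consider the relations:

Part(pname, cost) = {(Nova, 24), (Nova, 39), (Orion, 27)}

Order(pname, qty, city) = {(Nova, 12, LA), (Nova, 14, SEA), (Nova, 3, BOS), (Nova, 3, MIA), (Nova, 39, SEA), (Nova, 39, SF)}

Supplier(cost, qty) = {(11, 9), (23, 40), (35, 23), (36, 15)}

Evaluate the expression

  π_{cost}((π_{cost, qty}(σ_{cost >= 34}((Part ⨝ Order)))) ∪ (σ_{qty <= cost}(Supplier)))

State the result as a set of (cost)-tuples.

{11, 35, 36, 39}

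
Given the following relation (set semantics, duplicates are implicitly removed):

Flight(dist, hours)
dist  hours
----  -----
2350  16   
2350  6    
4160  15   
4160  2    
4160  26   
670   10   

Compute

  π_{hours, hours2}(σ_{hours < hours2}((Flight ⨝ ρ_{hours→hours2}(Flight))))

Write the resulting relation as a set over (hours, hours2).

{(15, 26), (2, 15), (2, 26), (6, 16)}

ρ[hours→hours2]: schema becomes (dist, hours2); tuples unchanged.
Flight ⋈ ρ_{hours→hours2}(Flight) (natural join on dist): {(2350, 16, 16), (2350, 16, 6), (2350, 6, 16), (2350, 6, 6), (4160, 15, 15), (4160, 15, 2), (4160, 15, 26), (4160, 2, 15), (4160, 2, 2), (4160, 2, 26), (4160, 26, 15), (4160, 26, 2), (4160, 26, 26), (670, 10, 10)}
Selection hours < hours2: {(2350, 6, 16), (4160, 15, 26), (4160, 2, 15), (4160, 2, 26)}
π[hours, hours2]: project onto (hours, hours2) → {(15, 26), (2, 15), (2, 26), (6, 16)}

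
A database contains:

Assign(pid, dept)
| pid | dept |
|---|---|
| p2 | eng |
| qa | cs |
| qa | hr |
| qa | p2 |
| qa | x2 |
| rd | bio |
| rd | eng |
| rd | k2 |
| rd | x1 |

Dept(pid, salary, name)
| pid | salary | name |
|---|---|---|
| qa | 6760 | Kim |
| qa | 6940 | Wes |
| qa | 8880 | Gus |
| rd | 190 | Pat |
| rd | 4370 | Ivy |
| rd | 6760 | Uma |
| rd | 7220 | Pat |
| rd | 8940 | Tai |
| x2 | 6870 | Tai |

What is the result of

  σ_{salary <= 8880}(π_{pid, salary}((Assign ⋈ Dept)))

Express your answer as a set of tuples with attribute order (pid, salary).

{(qa, 6760), (qa, 6940), (qa, 8880), (rd, 190), (rd, 4370), (rd, 6760), (rd, 7220)}

Assign ⋈ Dept (natural join on pid): {(qa, cs, 6760, Kim), (qa, cs, 6940, Wes), (qa, cs, 8880, Gus), (qa, hr, 6760, Kim), (qa, hr, 6940, Wes), (qa, hr, 8880, Gus), (qa, p2, 6760, Kim), (qa, p2, 6940, Wes), (qa, p2, 8880, Gus), (qa, x2, 6760, Kim), (qa, x2, 6940, Wes), (qa, x2, 8880, Gus), (rd, bio, 190, Pat), (rd, bio, 4370, Ivy), (rd, bio, 6760, Uma), (rd, bio, 7220, Pat), (rd, bio, 8940, Tai), (rd, eng, 190, Pat), (rd, eng, 4370, Ivy), (rd, eng, 6760, Uma), (rd, eng, 7220, Pat), (rd, eng, 8940, Tai), (rd, k2, 190, Pat), (rd, k2, 4370, Ivy), (rd, k2, 6760, Uma), (rd, k2, 7220, Pat), (rd, k2, 8940, Tai), (rd, x1, 190, Pat), (rd, x1, 4370, Ivy), (rd, x1, 6760, Uma), (rd, x1, 7220, Pat), (rd, x1, 8940, Tai)}
π[pid, salary]: project onto (pid, salary) (24 duplicate(s) eliminated) → {(qa, 6760), (qa, 6940), (qa, 8880), (rd, 190), (rd, 4370), (rd, 6760), (rd, 7220), (rd, 8940)}
Filtering on salary <= 8880 leaves {(qa, 6760), (qa, 6940), (qa, 8880), (rd, 190), (rd, 4370), (rd, 6760), (rd, 7220)}.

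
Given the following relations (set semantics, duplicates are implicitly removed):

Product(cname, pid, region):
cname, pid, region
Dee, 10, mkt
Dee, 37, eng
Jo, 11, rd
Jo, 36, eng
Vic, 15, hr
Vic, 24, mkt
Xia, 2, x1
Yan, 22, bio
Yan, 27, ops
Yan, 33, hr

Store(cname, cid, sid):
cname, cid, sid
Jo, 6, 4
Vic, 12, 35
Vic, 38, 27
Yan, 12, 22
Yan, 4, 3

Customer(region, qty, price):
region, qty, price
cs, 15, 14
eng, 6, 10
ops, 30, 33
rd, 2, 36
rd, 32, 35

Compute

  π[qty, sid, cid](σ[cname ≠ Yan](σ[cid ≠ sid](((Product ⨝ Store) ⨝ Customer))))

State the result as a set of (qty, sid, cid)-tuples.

{(2, 4, 6), (32, 4, 6), (6, 4, 6)}

Natural join on cname: {(Jo, 11, rd, 6, 4), (Jo, 36, eng, 6, 4), (Vic, 15, hr, 12, 35), (Vic, 15, hr, 38, 27), (Vic, 24, mkt, 12, 35), (Vic, 24, mkt, 38, 27), (Yan, 22, bio, 12, 22), (Yan, 22, bio, 4, 3), (Yan, 27, ops, 12, 22), (Yan, 27, ops, 4, 3), (Yan, 33, hr, 12, 22), (Yan, 33, hr, 4, 3)}
Natural join on region: {(Jo, 11, rd, 6, 4, 2, 36), (Jo, 11, rd, 6, 4, 32, 35), (Jo, 36, eng, 6, 4, 6, 10), (Yan, 27, ops, 12, 22, 30, 33), (Yan, 27, ops, 4, 3, 30, 33)}
σ[cid ≠ sid]: keep tuples satisfying cid ≠ sid → {(Jo, 11, rd, 6, 4, 2, 36), (Jo, 11, rd, 6, 4, 32, 35), (Jo, 36, eng, 6, 4, 6, 10), (Yan, 27, ops, 12, 22, 30, 33), (Yan, 27, ops, 4, 3, 30, 33)}
σ[cname ≠ Yan]: keep tuples satisfying cname ≠ Yan → {(Jo, 11, rd, 6, 4, 2, 36), (Jo, 11, rd, 6, 4, 32, 35), (Jo, 36, eng, 6, 4, 6, 10)}
Projecting to qty, sid, cid: {(2, 4, 6), (32, 4, 6), (6, 4, 6)}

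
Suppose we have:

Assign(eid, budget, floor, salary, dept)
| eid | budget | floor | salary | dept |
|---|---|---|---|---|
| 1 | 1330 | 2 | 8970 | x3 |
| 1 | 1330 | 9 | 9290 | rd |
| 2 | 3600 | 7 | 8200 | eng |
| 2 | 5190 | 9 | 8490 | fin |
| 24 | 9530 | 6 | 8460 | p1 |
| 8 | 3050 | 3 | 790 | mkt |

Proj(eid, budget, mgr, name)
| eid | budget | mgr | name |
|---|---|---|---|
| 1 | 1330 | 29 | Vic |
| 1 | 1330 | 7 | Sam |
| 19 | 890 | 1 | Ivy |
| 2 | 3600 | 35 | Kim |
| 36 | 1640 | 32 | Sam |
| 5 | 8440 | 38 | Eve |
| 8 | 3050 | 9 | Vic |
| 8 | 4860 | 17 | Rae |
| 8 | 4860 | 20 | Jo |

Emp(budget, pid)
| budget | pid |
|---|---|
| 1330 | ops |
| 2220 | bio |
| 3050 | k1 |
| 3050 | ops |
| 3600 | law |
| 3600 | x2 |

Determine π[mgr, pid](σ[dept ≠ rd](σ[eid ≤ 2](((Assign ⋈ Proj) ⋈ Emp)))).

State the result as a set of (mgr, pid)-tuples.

Joining Assign and Proj on eid, budget yields {(1, 1330, 2, 8970, x3, 29, Vic), (1, 1330, 2, 8970, x3, 7, Sam), (1, 1330, 9, 9290, rd, 29, Vic), (1, 1330, 9, 9290, rd, 7, Sam), (2, 3600, 7, 8200, eng, 35, Kim), (8, 3050, 3, 790, mkt, 9, Vic)}.
Joining (Assign ⋈ Proj) and Emp on budget yields {(1, 1330, 2, 8970, x3, 29, Vic, ops), (1, 1330, 2, 8970, x3, 7, Sam, ops), (1, 1330, 9, 9290, rd, 29, Vic, ops), (1, 1330, 9, 9290, rd, 7, Sam, ops), (2, 3600, 7, 8200, eng, 35, Kim, law), (2, 3600, 7, 8200, eng, 35, Kim, x2), (8, 3050, 3, 790, mkt, 9, Vic, k1), (8, 3050, 3, 790, mkt, 9, Vic, ops)}.
Apply σ_{eid ≤ 2}; surviving tuples: {(1, 1330, 2, 8970, x3, 29, Vic, ops), (1, 1330, 2, 8970, x3, 7, Sam, ops), (1, 1330, 9, 9290, rd, 29, Vic, ops), (1, 1330, 9, 9290, rd, 7, Sam, ops), (2, 3600, 7, 8200, eng, 35, Kim, law), (2, 3600, 7, 8200, eng, 35, Kim, x2)}
Apply σ_{dept ≠ rd}; surviving tuples: {(1, 1330, 2, 8970, x3, 29, Vic, ops), (1, 1330, 2, 8970, x3, 7, Sam, ops), (2, 3600, 7, 8200, eng, 35, Kim, law), (2, 3600, 7, 8200, eng, 35, Kim, x2)}
π_{mgr, pid} gives {(29, ops), (35, law), (35, x2), (7, ops)}.

{(29, ops), (35, law), (35, x2), (7, ops)}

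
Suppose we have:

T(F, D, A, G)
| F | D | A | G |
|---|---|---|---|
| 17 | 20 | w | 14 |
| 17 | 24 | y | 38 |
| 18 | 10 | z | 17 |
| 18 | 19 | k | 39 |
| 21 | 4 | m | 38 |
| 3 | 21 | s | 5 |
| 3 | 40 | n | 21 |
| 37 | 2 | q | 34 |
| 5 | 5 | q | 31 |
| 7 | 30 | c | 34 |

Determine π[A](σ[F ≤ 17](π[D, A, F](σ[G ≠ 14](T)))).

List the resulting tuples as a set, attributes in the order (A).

Apply σ_{G ≠ 14}; surviving tuples: {(17, 24, y, 38), (18, 10, z, 17), (18, 19, k, 39), (21, 4, m, 38), (3, 21, s, 5), (3, 40, n, 21), (37, 2, q, 34), (5, 5, q, 31), (7, 30, c, 34)}
π_{D, A, F} gives {(10, z, 18), (19, k, 18), (2, q, 37), (21, s, 3), (24, y, 17), (30, c, 7), (4, m, 21), (40, n, 3), (5, q, 5)}.
Apply σ_{F ≤ 17}; surviving tuples: {(21, s, 3), (24, y, 17), (30, c, 7), (40, n, 3), (5, q, 5)}
π_{A} gives {c, n, q, s, y}.

{c, n, q, s, y}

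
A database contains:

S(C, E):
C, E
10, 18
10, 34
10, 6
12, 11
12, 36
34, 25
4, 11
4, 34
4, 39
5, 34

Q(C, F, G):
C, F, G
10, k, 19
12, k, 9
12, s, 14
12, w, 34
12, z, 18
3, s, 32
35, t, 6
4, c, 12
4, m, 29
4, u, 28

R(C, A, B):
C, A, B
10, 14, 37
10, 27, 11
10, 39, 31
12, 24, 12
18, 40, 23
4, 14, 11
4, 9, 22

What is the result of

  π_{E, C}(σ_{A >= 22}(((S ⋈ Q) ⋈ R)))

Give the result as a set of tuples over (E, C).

{(11, 12), (18, 10), (34, 10), (36, 12), (6, 10)}

S ⋈ Q (natural join on C): {(10, 18, k, 19), (10, 34, k, 19), (10, 6, k, 19), (12, 11, k, 9), (12, 11, s, 14), (12, 11, w, 34), (12, 11, z, 18), (12, 36, k, 9), (12, 36, s, 14), (12, 36, w, 34), (12, 36, z, 18), (4, 11, c, 12), (4, 11, m, 29), (4, 11, u, 28), (4, 34, c, 12), (4, 34, m, 29), (4, 34, u, 28), (4, 39, c, 12), (4, 39, m, 29), (4, 39, u, 28)}
(S ⋈ Q) ⋈ R (natural join on C): {(10, 18, k, 19, 14, 37), (10, 18, k, 19, 27, 11), (10, 18, k, 19, 39, 31), (10, 34, k, 19, 14, 37), (10, 34, k, 19, 27, 11), (10, 34, k, 19, 39, 31), (10, 6, k, 19, 14, 37), (10, 6, k, 19, 27, 11), (10, 6, k, 19, 39, 31), (12, 11, k, 9, 24, 12), (12, 11, s, 14, 24, 12), (12, 11, w, 34, 24, 12), (12, 11, z, 18, 24, 12), (12, 36, k, 9, 24, 12), (12, 36, s, 14, 24, 12), (12, 36, w, 34, 24, 12), (12, 36, z, 18, 24, 12), (4, 11, c, 12, 14, 11), (4, 11, c, 12, 9, 22), (4, 11, m, 29, 14, 11), (4, 11, m, 29, 9, 22), (4, 11, u, 28, 14, 11), (4, 11, u, 28, 9, 22), (4, 34, c, 12, 14, 11), (4, 34, c, 12, 9, 22), (4, 34, m, 29, 14, 11), (4, 34, m, 29, 9, 22), (4, 34, u, 28, 14, 11), (4, 34, u, 28, 9, 22), (4, 39, c, 12, 14, 11), (4, 39, c, 12, 9, 22), (4, 39, m, 29, 14, 11), (4, 39, m, 29, 9, 22), (4, 39, u, 28, 14, 11), (4, 39, u, 28, 9, 22)}
σ[A >= 22]: keep tuples satisfying A >= 22 → {(10, 18, k, 19, 27, 11), (10, 18, k, 19, 39, 31), (10, 34, k, 19, 27, 11), (10, 34, k, 19, 39, 31), (10, 6, k, 19, 27, 11), (10, 6, k, 19, 39, 31), (12, 11, k, 9, 24, 12), (12, 11, s, 14, 24, 12), (12, 11, w, 34, 24, 12), (12, 11, z, 18, 24, 12), (12, 36, k, 9, 24, 12), (12, 36, s, 14, 24, 12), (12, 36, w, 34, 24, 12), (12, 36, z, 18, 24, 12)}
π[E, C]: project onto (E, C) (9 duplicate(s) eliminated) → {(11, 12), (18, 10), (34, 10), (36, 12), (6, 10)}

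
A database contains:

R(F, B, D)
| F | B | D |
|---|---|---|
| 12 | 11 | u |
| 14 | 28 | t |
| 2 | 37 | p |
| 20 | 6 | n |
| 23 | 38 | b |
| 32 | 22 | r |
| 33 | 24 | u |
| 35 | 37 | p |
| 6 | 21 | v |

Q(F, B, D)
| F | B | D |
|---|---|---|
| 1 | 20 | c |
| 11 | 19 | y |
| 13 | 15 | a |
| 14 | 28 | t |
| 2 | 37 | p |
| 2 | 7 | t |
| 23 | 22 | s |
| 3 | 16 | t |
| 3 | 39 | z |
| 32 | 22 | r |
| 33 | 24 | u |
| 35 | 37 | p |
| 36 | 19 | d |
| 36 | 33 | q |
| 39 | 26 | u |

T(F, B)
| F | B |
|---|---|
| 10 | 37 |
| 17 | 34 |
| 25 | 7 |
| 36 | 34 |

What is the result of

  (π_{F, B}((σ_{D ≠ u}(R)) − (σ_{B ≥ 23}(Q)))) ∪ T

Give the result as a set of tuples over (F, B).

Apply σ_{D ≠ u}; surviving tuples: {(14, 28, t), (2, 37, p), (20, 6, n), (23, 38, b), (32, 22, r), (35, 37, p), (6, 21, v)}
Apply σ_{B ≥ 23}; surviving tuples: {(14, 28, t), (2, 37, p), (3, 39, z), (33, 24, u), (35, 37, p), (36, 33, q), (39, 26, u)}
Set difference of the two operands is {(20, 6, n), (23, 38, b), (32, 22, r), (6, 21, v)}.
π[F, B]: project onto (F, B) → {(20, 6), (23, 38), (32, 22), (6, 21)}
Set union of the two operands is {(10, 37), (17, 34), (20, 6), (23, 38), (25, 7), (32, 22), (36, 34), (6, 21)}.

{(10, 37), (17, 34), (20, 6), (23, 38), (25, 7), (32, 22), (36, 34), (6, 21)}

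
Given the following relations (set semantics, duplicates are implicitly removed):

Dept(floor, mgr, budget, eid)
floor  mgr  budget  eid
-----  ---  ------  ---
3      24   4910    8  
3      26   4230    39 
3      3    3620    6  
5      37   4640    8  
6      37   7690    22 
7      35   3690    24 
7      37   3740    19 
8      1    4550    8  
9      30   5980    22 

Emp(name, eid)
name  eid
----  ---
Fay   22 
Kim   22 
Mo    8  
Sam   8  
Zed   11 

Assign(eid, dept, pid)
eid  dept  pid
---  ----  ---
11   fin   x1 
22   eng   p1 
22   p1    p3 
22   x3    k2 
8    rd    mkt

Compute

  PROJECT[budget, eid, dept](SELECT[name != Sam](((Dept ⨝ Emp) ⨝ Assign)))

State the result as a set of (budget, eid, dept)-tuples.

Joining Dept and Emp on eid yields {(3, 24, 4910, 8, Mo), (3, 24, 4910, 8, Sam), (5, 37, 4640, 8, Mo), (5, 37, 4640, 8, Sam), (6, 37, 7690, 22, Fay), (6, 37, 7690, 22, Kim), (8, 1, 4550, 8, Mo), (8, 1, 4550, 8, Sam), (9, 30, 5980, 22, Fay), (9, 30, 5980, 22, Kim)}.
Joining (Dept ⨝ Emp) and Assign on eid yields {(3, 24, 4910, 8, Mo, rd, mkt), (3, 24, 4910, 8, Sam, rd, mkt), (5, 37, 4640, 8, Mo, rd, mkt), (5, 37, 4640, 8, Sam, rd, mkt), (6, 37, 7690, 22, Fay, eng, p1), (6, 37, 7690, 22, Fay, p1, p3), (6, 37, 7690, 22, Fay, x3, k2), (6, 37, 7690, 22, Kim, eng, p1), (6, 37, 7690, 22, Kim, p1, p3), (6, 37, 7690, 22, Kim, x3, k2), (8, 1, 4550, 8, Mo, rd, mkt), (8, 1, 4550, 8, Sam, rd, mkt), (9, 30, 5980, 22, Fay, eng, p1), (9, 30, 5980, 22, Fay, p1, p3), (9, 30, 5980, 22, Fay, x3, k2), (9, 30, 5980, 22, Kim, eng, p1), (9, 30, 5980, 22, Kim, p1, p3), (9, 30, 5980, 22, Kim, x3, k2)}.
σ[name != Sam]: keep tuples satisfying name != Sam → {(3, 24, 4910, 8, Mo, rd, mkt), (5, 37, 4640, 8, Mo, rd, mkt), (6, 37, 7690, 22, Fay, eng, p1), (6, 37, 7690, 22, Fay, p1, p3), (6, 37, 7690, 22, Fay, x3, k2), (6, 37, 7690, 22, Kim, eng, p1), (6, 37, 7690, 22, Kim, p1, p3), (6, 37, 7690, 22, Kim, x3, k2), (8, 1, 4550, 8, Mo, rd, mkt), (9, 30, 5980, 22, Fay, eng, p1), (9, 30, 5980, 22, Fay, p1, p3), (9, 30, 5980, 22, Fay, x3, k2), (9, 30, 5980, 22, Kim, eng, p1), (9, 30, 5980, 22, Kim, p1, p3), (9, 30, 5980, 22, Kim, x3, k2)}
π[budget, eid, dept]: project onto (budget, eid, dept) (6 duplicate(s) eliminated) → {(4550, 8, rd), (4640, 8, rd), (4910, 8, rd), (5980, 22, eng), (5980, 22, p1), (5980, 22, x3), (7690, 22, eng), (7690, 22, p1), (7690, 22, x3)}

{(4550, 8, rd), (4640, 8, rd), (4910, 8, rd), (5980, 22, eng), (5980, 22, p1), (5980, 22, x3), (7690, 22, eng), (7690, 22, p1), (7690, 22, x3)}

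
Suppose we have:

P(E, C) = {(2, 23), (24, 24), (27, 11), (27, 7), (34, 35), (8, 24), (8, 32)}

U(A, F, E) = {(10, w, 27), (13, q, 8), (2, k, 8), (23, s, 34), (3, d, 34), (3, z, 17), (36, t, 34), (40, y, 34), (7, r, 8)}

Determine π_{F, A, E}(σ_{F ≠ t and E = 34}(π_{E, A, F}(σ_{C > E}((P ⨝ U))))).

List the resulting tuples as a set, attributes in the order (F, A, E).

P ⋈ U (natural join on E): {(27, 11, 10, w), (27, 7, 10, w), (34, 35, 23, s), (34, 35, 3, d), (34, 35, 36, t), (34, 35, 40, y), (8, 24, 13, q), (8, 24, 2, k), (8, 24, 7, r), (8, 32, 13, q), (8, 32, 2, k), (8, 32, 7, r)}
Filtering on C > E leaves {(34, 35, 23, s), (34, 35, 3, d), (34, 35, 36, t), (34, 35, 40, y), (8, 24, 13, q), (8, 24, 2, k), (8, 24, 7, r), (8, 32, 13, q), (8, 32, 2, k), (8, 32, 7, r)}.
π_{E, A, F} gives {(34, 23, s), (34, 3, d), (34, 36, t), (34, 40, y), (8, 13, q), (8, 2, k), (8, 7, r)} (3 duplicate(s) eliminated).
Filtering on F ≠ t and E = 34 leaves {(34, 23, s), (34, 3, d), (34, 40, y)}.
π_{F, A, E} gives {(d, 3, 34), (s, 23, 34), (y, 40, 34)}.

{(d, 3, 34), (s, 23, 34), (y, 40, 34)}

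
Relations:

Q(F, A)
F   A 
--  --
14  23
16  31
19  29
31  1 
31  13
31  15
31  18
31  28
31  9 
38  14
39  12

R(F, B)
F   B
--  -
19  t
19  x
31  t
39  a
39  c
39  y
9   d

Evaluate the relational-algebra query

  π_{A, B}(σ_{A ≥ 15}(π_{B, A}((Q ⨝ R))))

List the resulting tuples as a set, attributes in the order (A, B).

{(15, t), (18, t), (28, t), (29, t), (29, x)}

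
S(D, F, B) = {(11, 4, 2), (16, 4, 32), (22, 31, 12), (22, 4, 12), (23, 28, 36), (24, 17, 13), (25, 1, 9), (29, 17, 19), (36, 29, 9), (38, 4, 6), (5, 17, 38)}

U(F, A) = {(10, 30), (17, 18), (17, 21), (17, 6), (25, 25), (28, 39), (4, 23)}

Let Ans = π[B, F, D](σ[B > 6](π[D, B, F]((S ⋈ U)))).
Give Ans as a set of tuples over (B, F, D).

{(12, 4, 22), (13, 17, 24), (19, 17, 29), (32, 4, 16), (36, 28, 23), (38, 17, 5)}

Natural join on F: {(11, 4, 2, 23), (16, 4, 32, 23), (22, 4, 12, 23), (23, 28, 36, 39), (24, 17, 13, 18), (24, 17, 13, 21), (24, 17, 13, 6), (29, 17, 19, 18), (29, 17, 19, 21), (29, 17, 19, 6), (38, 4, 6, 23), (5, 17, 38, 18), (5, 17, 38, 21), (5, 17, 38, 6)}
π[D, B, F]: project onto (D, B, F) (6 duplicate(s) eliminated) → {(11, 2, 4), (16, 32, 4), (22, 12, 4), (23, 36, 28), (24, 13, 17), (29, 19, 17), (38, 6, 4), (5, 38, 17)}
σ[B > 6]: keep tuples satisfying B > 6 → {(16, 32, 4), (22, 12, 4), (23, 36, 28), (24, 13, 17), (29, 19, 17), (5, 38, 17)}
π[B, F, D]: project onto (B, F, D) → {(12, 4, 22), (13, 17, 24), (19, 17, 29), (32, 4, 16), (36, 28, 23), (38, 17, 5)}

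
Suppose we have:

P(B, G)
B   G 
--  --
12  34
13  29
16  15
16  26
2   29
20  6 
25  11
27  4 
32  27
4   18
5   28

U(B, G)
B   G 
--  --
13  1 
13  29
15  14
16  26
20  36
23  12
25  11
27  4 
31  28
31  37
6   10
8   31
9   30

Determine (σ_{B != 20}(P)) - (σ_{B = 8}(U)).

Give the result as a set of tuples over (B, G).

{(12, 34), (13, 29), (16, 15), (16, 26), (2, 29), (25, 11), (27, 4), (32, 27), (4, 18), (5, 28)}

Selection B != 20: {(12, 34), (13, 29), (16, 15), (16, 26), (2, 29), (25, 11), (27, 4), (32, 27), (4, 18), (5, 28)}
Selection B = 8: {(8, 31)}
Difference: {(12, 34), (13, 29), (16, 15), (16, 26), (2, 29), (25, 11), (27, 4), (32, 27), (4, 18), (5, 28)} with {(8, 31)} → {(12, 34), (13, 29), (16, 15), (16, 26), (2, 29), (25, 11), (27, 4), (32, 27), (4, 18), (5, 28)}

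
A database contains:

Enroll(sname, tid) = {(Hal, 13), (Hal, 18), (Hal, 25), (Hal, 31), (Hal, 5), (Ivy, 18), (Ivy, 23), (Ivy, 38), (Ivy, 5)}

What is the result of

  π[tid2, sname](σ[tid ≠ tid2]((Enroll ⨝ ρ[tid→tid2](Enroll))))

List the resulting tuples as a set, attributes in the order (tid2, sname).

ρ[tid→tid2]: schema becomes (sname, tid2); tuples unchanged.
Natural join on sname: {(Hal, 13, 13), (Hal, 13, 18), (Hal, 13, 25), (Hal, 13, 31), (Hal, 13, 5), (Hal, 18, 13), (Hal, 18, 18), (Hal, 18, 25), (Hal, 18, 31), (Hal, 18, 5), (Hal, 25, 13), (Hal, 25, 18), (Hal, 25, 25), (Hal, 25, 31), (Hal, 25, 5), (Hal, 31, 13), (Hal, 31, 18), (Hal, 31, 25), (Hal, 31, 31), (Hal, 31, 5), (Hal, 5, 13), (Hal, 5, 18), (Hal, 5, 25), (Hal, 5, 31), (Hal, 5, 5), (Ivy, 18, 18), (Ivy, 18, 23), (Ivy, 18, 38), (Ivy, 18, 5), (Ivy, 23, 18), (Ivy, 23, 23), (Ivy, 23, 38), (Ivy, 23, 5), (Ivy, 38, 18), (Ivy, 38, 23), (Ivy, 38, 38), (Ivy, 38, 5), (Ivy, 5, 18), (Ivy, 5, 23), (Ivy, 5, 38), (Ivy, 5, 5)}
σ[tid ≠ tid2]: keep tuples satisfying tid ≠ tid2 → {(Hal, 13, 18), (Hal, 13, 25), (Hal, 13, 31), (Hal, 13, 5), (Hal, 18, 13), (Hal, 18, 25), (Hal, 18, 31), (Hal, 18, 5), (Hal, 25, 13), (Hal, 25, 18), (Hal, 25, 31), (Hal, 25, 5), (Hal, 31, 13), (Hal, 31, 18), (Hal, 31, 25), (Hal, 31, 5), (Hal, 5, 13), (Hal, 5, 18), (Hal, 5, 25), (Hal, 5, 31), (Ivy, 18, 23), (Ivy, 18, 38), (Ivy, 18, 5), (Ivy, 23, 18), (Ivy, 23, 38), (Ivy, 23, 5), (Ivy, 38, 18), (Ivy, 38, 23), (Ivy, 38, 5), (Ivy, 5, 18), (Ivy, 5, 23), (Ivy, 5, 38)}
π[tid2, sname]: project onto (tid2, sname) (23 duplicate(s) eliminated) → {(13, Hal), (18, Hal), (18, Ivy), (23, Ivy), (25, Hal), (31, Hal), (38, Ivy), (5, Hal), (5, Ivy)}

{(13, Hal), (18, Hal), (18, Ivy), (23, Ivy), (25, Hal), (31, Hal), (38, Ivy), (5, Hal), (5, Ivy)}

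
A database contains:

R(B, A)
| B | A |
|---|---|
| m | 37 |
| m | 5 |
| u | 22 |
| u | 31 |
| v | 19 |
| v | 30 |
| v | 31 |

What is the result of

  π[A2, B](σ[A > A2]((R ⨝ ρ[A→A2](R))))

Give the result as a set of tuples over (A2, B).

{(19, v), (22, u), (30, v), (5, m)}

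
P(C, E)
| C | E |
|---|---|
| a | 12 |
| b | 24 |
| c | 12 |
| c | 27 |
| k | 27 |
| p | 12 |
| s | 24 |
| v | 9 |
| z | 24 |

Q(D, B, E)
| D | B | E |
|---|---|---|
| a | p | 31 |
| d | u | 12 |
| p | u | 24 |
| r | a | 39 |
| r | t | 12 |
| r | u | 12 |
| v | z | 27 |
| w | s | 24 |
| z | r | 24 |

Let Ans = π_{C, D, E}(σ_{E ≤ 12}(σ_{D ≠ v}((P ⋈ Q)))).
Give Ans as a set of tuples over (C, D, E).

P ⋈ Q (natural join on E): {(a, 12, d, u), (a, 12, r, t), (a, 12, r, u), (b, 24, p, u), (b, 24, w, s), (b, 24, z, r), (c, 12, d, u), (c, 12, r, t), (c, 12, r, u), (c, 27, v, z), (k, 27, v, z), (p, 12, d, u), (p, 12, r, t), (p, 12, r, u), (s, 24, p, u), (s, 24, w, s), (s, 24, z, r), (z, 24, p, u), (z, 24, w, s), (z, 24, z, r)}
Selection D ≠ v: {(a, 12, d, u), (a, 12, r, t), (a, 12, r, u), (b, 24, p, u), (b, 24, w, s), (b, 24, z, r), (c, 12, d, u), (c, 12, r, t), (c, 12, r, u), (p, 12, d, u), (p, 12, r, t), (p, 12, r, u), (s, 24, p, u), (s, 24, w, s), (s, 24, z, r), (z, 24, p, u), (z, 24, w, s), (z, 24, z, r)}
Selection E ≤ 12: {(a, 12, d, u), (a, 12, r, t), (a, 12, r, u), (c, 12, d, u), (c, 12, r, t), (c, 12, r, u), (p, 12, d, u), (p, 12, r, t), (p, 12, r, u)}
π[C, D, E]: project onto (C, D, E) (3 duplicate(s) eliminated) → {(a, d, 12), (a, r, 12), (c, d, 12), (c, r, 12), (p, d, 12), (p, r, 12)}

{(a, d, 12), (a, r, 12), (c, d, 12), (c, r, 12), (p, d, 12), (p, r, 12)}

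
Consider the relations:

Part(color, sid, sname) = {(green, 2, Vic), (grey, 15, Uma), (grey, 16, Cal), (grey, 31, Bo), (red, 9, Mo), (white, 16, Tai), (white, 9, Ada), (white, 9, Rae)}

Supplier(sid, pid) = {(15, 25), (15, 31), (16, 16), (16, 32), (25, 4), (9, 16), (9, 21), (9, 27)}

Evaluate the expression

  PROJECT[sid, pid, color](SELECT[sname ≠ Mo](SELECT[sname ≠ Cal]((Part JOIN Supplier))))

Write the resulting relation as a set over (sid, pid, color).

{(15, 25, grey), (15, 31, grey), (16, 16, white), (16, 32, white), (9, 16, white), (9, 21, white), (9, 27, white)}

Part ⋈ Supplier (natural join on sid): {(grey, 15, Uma, 25), (grey, 15, Uma, 31), (grey, 16, Cal, 16), (grey, 16, Cal, 32), (red, 9, Mo, 16), (red, 9, Mo, 21), (red, 9, Mo, 27), (white, 16, Tai, 16), (white, 16, Tai, 32), (white, 9, Ada, 16), (white, 9, Ada, 21), (white, 9, Ada, 27), (white, 9, Rae, 16), (white, 9, Rae, 21), (white, 9, Rae, 27)}
Apply σ_{sname ≠ Cal}; surviving tuples: {(grey, 15, Uma, 25), (grey, 15, Uma, 31), (red, 9, Mo, 16), (red, 9, Mo, 21), (red, 9, Mo, 27), (white, 16, Tai, 16), (white, 16, Tai, 32), (white, 9, Ada, 16), (white, 9, Ada, 21), (white, 9, Ada, 27), (white, 9, Rae, 16), (white, 9, Rae, 21), (white, 9, Rae, 27)}
Apply σ_{sname ≠ Mo}; surviving tuples: {(grey, 15, Uma, 25), (grey, 15, Uma, 31), (white, 16, Tai, 16), (white, 16, Tai, 32), (white, 9, Ada, 16), (white, 9, Ada, 21), (white, 9, Ada, 27), (white, 9, Rae, 16), (white, 9, Rae, 21), (white, 9, Rae, 27)}
Keep only column(s) sid, pid, color (3 duplicate(s) eliminated): {(15, 25, grey), (15, 31, grey), (16, 16, white), (16, 32, white), (9, 16, white), (9, 21, white), (9, 27, white)}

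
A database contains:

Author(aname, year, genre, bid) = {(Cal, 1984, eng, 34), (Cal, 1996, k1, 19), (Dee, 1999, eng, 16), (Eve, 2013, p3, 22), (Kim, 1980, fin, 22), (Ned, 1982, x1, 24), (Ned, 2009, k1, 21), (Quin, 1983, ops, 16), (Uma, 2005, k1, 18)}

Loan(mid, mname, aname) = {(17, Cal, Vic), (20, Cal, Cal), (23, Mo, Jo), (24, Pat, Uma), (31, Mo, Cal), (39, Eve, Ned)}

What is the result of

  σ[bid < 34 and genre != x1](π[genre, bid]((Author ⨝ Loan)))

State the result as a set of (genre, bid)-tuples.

Joining Author and Loan on aname yields {(Cal, 1984, eng, 34, 20, Cal), (Cal, 1984, eng, 34, 31, Mo), (Cal, 1996, k1, 19, 20, Cal), (Cal, 1996, k1, 19, 31, Mo), (Ned, 1982, x1, 24, 39, Eve), (Ned, 2009, k1, 21, 39, Eve), (Uma, 2005, k1, 18, 24, Pat)}.
π_{genre, bid} gives {(eng, 34), (k1, 18), (k1, 19), (k1, 21), (x1, 24)} (2 duplicate(s) eliminated).
Filtering on bid < 34 and genre != x1 leaves {(k1, 18), (k1, 19), (k1, 21)}.

{(k1, 18), (k1, 19), (k1, 21)}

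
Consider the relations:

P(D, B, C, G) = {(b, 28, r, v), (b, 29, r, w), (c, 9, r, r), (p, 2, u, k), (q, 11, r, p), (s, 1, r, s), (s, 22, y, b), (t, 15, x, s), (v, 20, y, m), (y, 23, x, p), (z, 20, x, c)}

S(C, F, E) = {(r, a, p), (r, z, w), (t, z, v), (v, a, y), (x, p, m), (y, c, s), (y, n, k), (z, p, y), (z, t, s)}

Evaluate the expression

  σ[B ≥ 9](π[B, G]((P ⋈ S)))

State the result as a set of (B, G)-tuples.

{(11, p), (15, s), (20, c), (20, m), (22, b), (23, p), (28, v), (29, w), (9, r)}

P ⋈ S (natural join on C): {(b, 28, r, v, a, p), (b, 28, r, v, z, w), (b, 29, r, w, a, p), (b, 29, r, w, z, w), (c, 9, r, r, a, p), (c, 9, r, r, z, w), (q, 11, r, p, a, p), (q, 11, r, p, z, w), (s, 1, r, s, a, p), (s, 1, r, s, z, w), (s, 22, y, b, c, s), (s, 22, y, b, n, k), (t, 15, x, s, p, m), (v, 20, y, m, c, s), (v, 20, y, m, n, k), (y, 23, x, p, p, m), (z, 20, x, c, p, m)}
Projecting to B, G (7 duplicate(s) eliminated): {(1, s), (11, p), (15, s), (20, c), (20, m), (22, b), (23, p), (28, v), (29, w), (9, r)}
σ[B ≥ 9]: keep tuples satisfying B ≥ 9 → {(11, p), (15, s), (20, c), (20, m), (22, b), (23, p), (28, v), (29, w), (9, r)}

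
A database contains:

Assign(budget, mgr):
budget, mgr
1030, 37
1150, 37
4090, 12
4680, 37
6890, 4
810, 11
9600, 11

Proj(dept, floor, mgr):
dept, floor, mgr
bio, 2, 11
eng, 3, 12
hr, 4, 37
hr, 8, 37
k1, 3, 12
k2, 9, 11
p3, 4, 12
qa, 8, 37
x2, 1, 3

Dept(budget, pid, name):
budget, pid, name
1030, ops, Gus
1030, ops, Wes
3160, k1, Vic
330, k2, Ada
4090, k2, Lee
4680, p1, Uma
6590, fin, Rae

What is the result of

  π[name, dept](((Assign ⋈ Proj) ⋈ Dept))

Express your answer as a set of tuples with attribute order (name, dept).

Joining Assign and Proj on mgr yields {(1030, 37, hr, 4), (1030, 37, hr, 8), (1030, 37, qa, 8), (1150, 37, hr, 4), (1150, 37, hr, 8), (1150, 37, qa, 8), (4090, 12, eng, 3), (4090, 12, k1, 3), (4090, 12, p3, 4), (4680, 37, hr, 4), (4680, 37, hr, 8), (4680, 37, qa, 8), (810, 11, bio, 2), (810, 11, k2, 9), (9600, 11, bio, 2), (9600, 11, k2, 9)}.
Joining (Assign ⋈ Proj) and Dept on budget yields {(1030, 37, hr, 4, ops, Gus), (1030, 37, hr, 4, ops, Wes), (1030, 37, hr, 8, ops, Gus), (1030, 37, hr, 8, ops, Wes), (1030, 37, qa, 8, ops, Gus), (1030, 37, qa, 8, ops, Wes), (4090, 12, eng, 3, k2, Lee), (4090, 12, k1, 3, k2, Lee), (4090, 12, p3, 4, k2, Lee), (4680, 37, hr, 4, p1, Uma), (4680, 37, hr, 8, p1, Uma), (4680, 37, qa, 8, p1, Uma)}.
Projecting to name, dept (3 duplicate(s) eliminated): {(Gus, hr), (Gus, qa), (Lee, eng), (Lee, k1), (Lee, p3), (Uma, hr), (Uma, qa), (Wes, hr), (Wes, qa)}

{(Gus, hr), (Gus, qa), (Lee, eng), (Lee, k1), (Lee, p3), (Uma, hr), (Uma, qa), (Wes, hr), (Wes, qa)}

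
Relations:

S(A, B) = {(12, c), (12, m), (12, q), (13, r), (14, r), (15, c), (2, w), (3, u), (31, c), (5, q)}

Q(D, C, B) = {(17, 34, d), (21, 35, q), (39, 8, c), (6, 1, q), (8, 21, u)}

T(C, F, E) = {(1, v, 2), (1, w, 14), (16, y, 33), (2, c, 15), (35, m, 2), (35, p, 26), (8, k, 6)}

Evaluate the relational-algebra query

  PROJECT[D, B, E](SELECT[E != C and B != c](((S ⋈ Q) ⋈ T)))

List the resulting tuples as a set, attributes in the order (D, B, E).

S ⋈ Q (natural join on B): {(12, c, 39, 8), (12, q, 21, 35), (12, q, 6, 1), (15, c, 39, 8), (3, u, 8, 21), (31, c, 39, 8), (5, q, 21, 35), (5, q, 6, 1)}
(S ⋈ Q) ⋈ T (natural join on C): {(12, c, 39, 8, k, 6), (12, q, 21, 35, m, 2), (12, q, 21, 35, p, 26), (12, q, 6, 1, v, 2), (12, q, 6, 1, w, 14), (15, c, 39, 8, k, 6), (31, c, 39, 8, k, 6), (5, q, 21, 35, m, 2), (5, q, 21, 35, p, 26), (5, q, 6, 1, v, 2), (5, q, 6, 1, w, 14)}
Filtering on E != C and B != c leaves {(12, q, 21, 35, m, 2), (12, q, 21, 35, p, 26), (12, q, 6, 1, v, 2), (12, q, 6, 1, w, 14), (5, q, 21, 35, m, 2), (5, q, 21, 35, p, 26), (5, q, 6, 1, v, 2), (5, q, 6, 1, w, 14)}.
π[D, B, E]: project onto (D, B, E) (4 duplicate(s) eliminated) → {(21, q, 2), (21, q, 26), (6, q, 14), (6, q, 2)}

{(21, q, 2), (21, q, 26), (6, q, 14), (6, q, 2)}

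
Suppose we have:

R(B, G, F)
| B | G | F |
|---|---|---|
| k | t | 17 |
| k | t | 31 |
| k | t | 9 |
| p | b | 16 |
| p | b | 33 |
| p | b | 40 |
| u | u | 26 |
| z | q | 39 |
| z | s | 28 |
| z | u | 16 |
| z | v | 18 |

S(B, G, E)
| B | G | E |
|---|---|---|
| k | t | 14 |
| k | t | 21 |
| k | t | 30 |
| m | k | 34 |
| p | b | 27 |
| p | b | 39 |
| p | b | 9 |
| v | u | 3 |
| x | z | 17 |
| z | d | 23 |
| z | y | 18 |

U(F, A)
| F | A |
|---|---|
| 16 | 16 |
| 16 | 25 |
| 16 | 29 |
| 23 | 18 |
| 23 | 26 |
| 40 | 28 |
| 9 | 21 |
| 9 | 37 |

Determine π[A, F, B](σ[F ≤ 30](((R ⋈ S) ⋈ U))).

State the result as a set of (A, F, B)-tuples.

Natural join on B, G: {(k, t, 17, 14), (k, t, 17, 21), (k, t, 17, 30), (k, t, 31, 14), (k, t, 31, 21), (k, t, 31, 30), (k, t, 9, 14), (k, t, 9, 21), (k, t, 9, 30), (p, b, 16, 27), (p, b, 16, 39), (p, b, 16, 9), (p, b, 33, 27), (p, b, 33, 39), (p, b, 33, 9), (p, b, 40, 27), (p, b, 40, 39), (p, b, 40, 9)}
Natural join on F: {(k, t, 9, 14, 21), (k, t, 9, 14, 37), (k, t, 9, 21, 21), (k, t, 9, 21, 37), (k, t, 9, 30, 21), (k, t, 9, 30, 37), (p, b, 16, 27, 16), (p, b, 16, 27, 25), (p, b, 16, 27, 29), (p, b, 16, 39, 16), (p, b, 16, 39, 25), (p, b, 16, 39, 29), (p, b, 16, 9, 16), (p, b, 16, 9, 25), (p, b, 16, 9, 29), (p, b, 40, 27, 28), (p, b, 40, 39, 28), (p, b, 40, 9, 28)}
σ[F ≤ 30]: keep tuples satisfying F ≤ 30 → {(k, t, 9, 14, 21), (k, t, 9, 14, 37), (k, t, 9, 21, 21), (k, t, 9, 21, 37), (k, t, 9, 30, 21), (k, t, 9, 30, 37), (p, b, 16, 27, 16), (p, b, 16, 27, 25), (p, b, 16, 27, 29), (p, b, 16, 39, 16), (p, b, 16, 39, 25), (p, b, 16, 39, 29), (p, b, 16, 9, 16), (p, b, 16, 9, 25), (p, b, 16, 9, 29)}
Keep only column(s) A, F, B (10 duplicate(s) eliminated): {(16, 16, p), (21, 9, k), (25, 16, p), (29, 16, p), (37, 9, k)}

{(16, 16, p), (21, 9, k), (25, 16, p), (29, 16, p), (37, 9, k)}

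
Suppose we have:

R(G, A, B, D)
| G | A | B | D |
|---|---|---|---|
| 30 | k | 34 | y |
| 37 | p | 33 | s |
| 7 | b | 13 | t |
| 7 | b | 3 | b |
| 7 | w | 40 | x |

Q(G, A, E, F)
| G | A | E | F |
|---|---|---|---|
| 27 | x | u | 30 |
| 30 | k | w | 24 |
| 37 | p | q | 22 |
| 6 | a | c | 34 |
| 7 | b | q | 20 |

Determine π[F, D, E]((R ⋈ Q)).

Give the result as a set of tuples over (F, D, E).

{(20, b, q), (20, t, q), (22, s, q), (24, y, w)}

Joining R and Q on G, A yields {(30, k, 34, y, w, 24), (37, p, 33, s, q, 22), (7, b, 13, t, q, 20), (7, b, 3, b, q, 20)}.
Keep only column(s) F, D, E: {(20, b, q), (20, t, q), (22, s, q), (24, y, w)}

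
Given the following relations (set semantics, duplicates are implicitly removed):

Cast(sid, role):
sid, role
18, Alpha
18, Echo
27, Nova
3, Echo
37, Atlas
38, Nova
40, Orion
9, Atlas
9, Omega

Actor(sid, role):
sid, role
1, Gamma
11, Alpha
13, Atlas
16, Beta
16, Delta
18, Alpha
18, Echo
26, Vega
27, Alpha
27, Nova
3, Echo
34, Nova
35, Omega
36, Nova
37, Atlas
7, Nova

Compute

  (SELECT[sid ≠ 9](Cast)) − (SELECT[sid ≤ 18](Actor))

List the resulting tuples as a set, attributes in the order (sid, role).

Filtering on sid ≠ 9 leaves {(18, Alpha), (18, Echo), (27, Nova), (3, Echo), (37, Atlas), (38, Nova), (40, Orion)}.
Filtering on sid ≤ 18 leaves {(1, Gamma), (11, Alpha), (13, Atlas), (16, Beta), (16, Delta), (18, Alpha), (18, Echo), (3, Echo), (7, Nova)}.
Taking the difference: {(27, Nova), (37, Atlas), (38, Nova), (40, Orion)}

{(27, Nova), (37, Atlas), (38, Nova), (40, Orion)}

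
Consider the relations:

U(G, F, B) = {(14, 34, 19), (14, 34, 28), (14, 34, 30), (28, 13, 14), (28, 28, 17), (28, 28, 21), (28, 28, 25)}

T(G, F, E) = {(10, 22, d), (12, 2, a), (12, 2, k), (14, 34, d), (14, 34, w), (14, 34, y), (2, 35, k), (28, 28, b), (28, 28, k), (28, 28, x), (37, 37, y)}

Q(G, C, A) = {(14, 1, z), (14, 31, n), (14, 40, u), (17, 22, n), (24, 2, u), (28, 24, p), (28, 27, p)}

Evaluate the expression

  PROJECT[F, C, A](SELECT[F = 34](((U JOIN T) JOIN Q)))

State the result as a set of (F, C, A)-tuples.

U ⋈ T (natural join on G, F): {(14, 34, 19, d), (14, 34, 19, w), (14, 34, 19, y), (14, 34, 28, d), (14, 34, 28, w), (14, 34, 28, y), (14, 34, 30, d), (14, 34, 30, w), (14, 34, 30, y), (28, 28, 17, b), (28, 28, 17, k), (28, 28, 17, x), (28, 28, 21, b), (28, 28, 21, k), (28, 28, 21, x), (28, 28, 25, b), (28, 28, 25, k), (28, 28, 25, x)}
(U JOIN T) ⋈ Q (natural join on G): {(14, 34, 19, d, 1, z), (14, 34, 19, d, 31, n), (14, 34, 19, d, 40, u), (14, 34, 19, w, 1, z), (14, 34, 19, w, 31, n), (14, 34, 19, w, 40, u), (14, 34, 19, y, 1, z), (14, 34, 19, y, 31, n), (14, 34, 19, y, 40, u), (14, 34, 28, d, 1, z), (14, 34, 28, d, 31, n), (14, 34, 28, d, 40, u), (14, 34, 28, w, 1, z), (14, 34, 28, w, 31, n), (14, 34, 28, w, 40, u), (14, 34, 28, y, 1, z), (14, 34, 28, y, 31, n), (14, 34, 28, y, 40, u), (14, 34, 30, d, 1, z), (14, 34, 30, d, 31, n), (14, 34, 30, d, 40, u), (14, 34, 30, w, 1, z), (14, 34, 30, w, 31, n), (14, 34, 30, w, 40, u), (14, 34, 30, y, 1, z), (14, 34, 30, y, 31, n), (14, 34, 30, y, 40, u), (28, 28, 17, b, 24, p), (28, 28, 17, b, 27, p), (28, 28, 17, k, 24, p), (28, 28, 17, k, 27, p), (28, 28, 17, x, 24, p), (28, 28, 17, x, 27, p), (28, 28, 21, b, 24, p), (28, 28, 21, b, 27, p), (28, 28, 21, k, 24, p), (28, 28, 21, k, 27, p), (28, 28, 21, x, 24, p), (28, 28, 21, x, 27, p), (28, 28, 25, b, 24, p), (28, 28, 25, b, 27, p), (28, 28, 25, k, 24, p), (28, 28, 25, k, 27, p), (28, 28, 25, x, 24, p), (28, 28, 25, x, 27, p)}
σ[F = 34]: keep tuples satisfying F = 34 → {(14, 34, 19, d, 1, z), (14, 34, 19, d, 31, n), (14, 34, 19, d, 40, u), (14, 34, 19, w, 1, z), (14, 34, 19, w, 31, n), (14, 34, 19, w, 40, u), (14, 34, 19, y, 1, z), (14, 34, 19, y, 31, n), (14, 34, 19, y, 40, u), (14, 34, 28, d, 1, z), (14, 34, 28, d, 31, n), (14, 34, 28, d, 40, u), (14, 34, 28, w, 1, z), (14, 34, 28, w, 31, n), (14, 34, 28, w, 40, u), (14, 34, 28, y, 1, z), (14, 34, 28, y, 31, n), (14, 34, 28, y, 40, u), (14, 34, 30, d, 1, z), (14, 34, 30, d, 31, n), (14, 34, 30, d, 40, u), (14, 34, 30, w, 1, z), (14, 34, 30, w, 31, n), (14, 34, 30, w, 40, u), (14, 34, 30, y, 1, z), (14, 34, 30, y, 31, n), (14, 34, 30, y, 40, u)}
π[F, C, A]: project onto (F, C, A) (24 duplicate(s) eliminated) → {(34, 1, z), (34, 31, n), (34, 40, u)}

{(34, 1, z), (34, 31, n), (34, 40, u)}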